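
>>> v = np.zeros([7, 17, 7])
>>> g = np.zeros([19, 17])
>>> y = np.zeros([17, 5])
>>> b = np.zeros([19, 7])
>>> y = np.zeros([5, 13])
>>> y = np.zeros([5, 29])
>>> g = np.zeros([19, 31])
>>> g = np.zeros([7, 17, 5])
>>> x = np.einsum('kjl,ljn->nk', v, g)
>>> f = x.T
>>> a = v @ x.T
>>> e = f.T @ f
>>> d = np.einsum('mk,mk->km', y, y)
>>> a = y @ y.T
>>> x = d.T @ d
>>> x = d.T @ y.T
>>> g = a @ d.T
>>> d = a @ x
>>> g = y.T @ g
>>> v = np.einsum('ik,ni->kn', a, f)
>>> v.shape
(5, 7)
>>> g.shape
(29, 29)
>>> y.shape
(5, 29)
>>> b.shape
(19, 7)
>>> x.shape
(5, 5)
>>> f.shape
(7, 5)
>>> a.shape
(5, 5)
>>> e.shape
(5, 5)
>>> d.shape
(5, 5)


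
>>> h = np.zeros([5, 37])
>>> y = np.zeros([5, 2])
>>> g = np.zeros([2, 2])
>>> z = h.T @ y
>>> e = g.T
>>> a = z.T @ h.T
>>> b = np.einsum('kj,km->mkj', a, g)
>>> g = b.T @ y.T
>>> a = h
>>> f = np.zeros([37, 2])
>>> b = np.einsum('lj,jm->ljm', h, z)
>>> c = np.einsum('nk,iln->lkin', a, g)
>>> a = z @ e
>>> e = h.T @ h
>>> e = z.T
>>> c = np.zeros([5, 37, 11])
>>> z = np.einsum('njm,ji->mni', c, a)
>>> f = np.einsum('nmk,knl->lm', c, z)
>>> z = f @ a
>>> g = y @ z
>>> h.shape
(5, 37)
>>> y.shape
(5, 2)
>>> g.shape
(5, 2)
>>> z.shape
(2, 2)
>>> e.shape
(2, 37)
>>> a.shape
(37, 2)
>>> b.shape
(5, 37, 2)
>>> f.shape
(2, 37)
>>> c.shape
(5, 37, 11)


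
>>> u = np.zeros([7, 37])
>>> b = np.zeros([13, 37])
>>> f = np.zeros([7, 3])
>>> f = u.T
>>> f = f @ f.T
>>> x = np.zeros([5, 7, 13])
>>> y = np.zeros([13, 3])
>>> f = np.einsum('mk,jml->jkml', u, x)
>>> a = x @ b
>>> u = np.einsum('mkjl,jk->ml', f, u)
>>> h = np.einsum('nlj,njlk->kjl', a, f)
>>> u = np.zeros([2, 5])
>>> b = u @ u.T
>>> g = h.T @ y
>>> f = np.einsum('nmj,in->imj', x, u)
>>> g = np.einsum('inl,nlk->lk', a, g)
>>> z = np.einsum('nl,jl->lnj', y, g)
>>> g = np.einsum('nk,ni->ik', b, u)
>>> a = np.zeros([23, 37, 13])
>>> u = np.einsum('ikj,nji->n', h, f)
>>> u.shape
(2,)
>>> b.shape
(2, 2)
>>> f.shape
(2, 7, 13)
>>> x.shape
(5, 7, 13)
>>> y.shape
(13, 3)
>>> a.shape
(23, 37, 13)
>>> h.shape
(13, 37, 7)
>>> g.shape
(5, 2)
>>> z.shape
(3, 13, 37)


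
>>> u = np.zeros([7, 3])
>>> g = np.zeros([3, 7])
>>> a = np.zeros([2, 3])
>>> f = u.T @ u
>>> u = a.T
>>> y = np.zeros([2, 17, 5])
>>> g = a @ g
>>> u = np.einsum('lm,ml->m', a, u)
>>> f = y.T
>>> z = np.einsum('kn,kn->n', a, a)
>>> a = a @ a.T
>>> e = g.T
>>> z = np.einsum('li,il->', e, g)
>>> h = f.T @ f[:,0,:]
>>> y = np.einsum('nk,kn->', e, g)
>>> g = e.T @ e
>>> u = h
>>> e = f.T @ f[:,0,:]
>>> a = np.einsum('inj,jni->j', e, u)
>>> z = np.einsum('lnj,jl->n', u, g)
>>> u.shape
(2, 17, 2)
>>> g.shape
(2, 2)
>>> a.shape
(2,)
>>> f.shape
(5, 17, 2)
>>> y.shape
()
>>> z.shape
(17,)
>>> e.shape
(2, 17, 2)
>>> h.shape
(2, 17, 2)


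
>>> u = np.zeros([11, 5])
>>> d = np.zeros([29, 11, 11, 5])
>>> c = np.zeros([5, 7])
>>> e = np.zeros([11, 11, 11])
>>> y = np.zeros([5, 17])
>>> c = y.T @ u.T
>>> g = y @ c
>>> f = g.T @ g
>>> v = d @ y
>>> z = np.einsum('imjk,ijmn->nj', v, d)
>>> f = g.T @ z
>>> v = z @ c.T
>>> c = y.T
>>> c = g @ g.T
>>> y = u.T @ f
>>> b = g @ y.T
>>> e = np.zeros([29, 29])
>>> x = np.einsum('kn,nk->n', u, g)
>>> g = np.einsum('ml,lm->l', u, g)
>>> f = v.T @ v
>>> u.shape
(11, 5)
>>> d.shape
(29, 11, 11, 5)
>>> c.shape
(5, 5)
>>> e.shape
(29, 29)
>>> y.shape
(5, 11)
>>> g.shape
(5,)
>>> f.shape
(17, 17)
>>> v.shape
(5, 17)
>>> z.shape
(5, 11)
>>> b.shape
(5, 5)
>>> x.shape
(5,)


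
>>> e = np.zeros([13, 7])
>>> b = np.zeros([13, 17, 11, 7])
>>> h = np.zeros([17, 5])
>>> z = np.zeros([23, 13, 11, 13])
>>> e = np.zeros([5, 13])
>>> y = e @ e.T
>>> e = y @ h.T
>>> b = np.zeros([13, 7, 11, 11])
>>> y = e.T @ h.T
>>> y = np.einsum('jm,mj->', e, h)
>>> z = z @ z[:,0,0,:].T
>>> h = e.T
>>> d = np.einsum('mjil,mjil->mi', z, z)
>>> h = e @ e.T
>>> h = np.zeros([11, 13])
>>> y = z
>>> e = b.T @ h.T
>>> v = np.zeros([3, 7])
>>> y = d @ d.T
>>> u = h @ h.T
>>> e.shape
(11, 11, 7, 11)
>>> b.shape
(13, 7, 11, 11)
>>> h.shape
(11, 13)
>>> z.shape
(23, 13, 11, 23)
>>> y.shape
(23, 23)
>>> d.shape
(23, 11)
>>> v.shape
(3, 7)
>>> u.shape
(11, 11)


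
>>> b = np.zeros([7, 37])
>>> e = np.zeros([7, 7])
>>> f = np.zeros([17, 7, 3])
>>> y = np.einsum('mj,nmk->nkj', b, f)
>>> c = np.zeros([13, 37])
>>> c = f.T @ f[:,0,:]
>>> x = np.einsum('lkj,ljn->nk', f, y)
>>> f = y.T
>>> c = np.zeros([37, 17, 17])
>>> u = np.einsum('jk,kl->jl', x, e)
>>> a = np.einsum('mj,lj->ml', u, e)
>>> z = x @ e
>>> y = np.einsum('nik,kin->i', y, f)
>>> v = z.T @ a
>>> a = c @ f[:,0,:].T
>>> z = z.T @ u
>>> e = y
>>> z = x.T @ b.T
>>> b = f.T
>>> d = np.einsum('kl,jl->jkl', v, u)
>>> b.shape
(17, 3, 37)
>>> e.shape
(3,)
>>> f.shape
(37, 3, 17)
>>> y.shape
(3,)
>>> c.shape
(37, 17, 17)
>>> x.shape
(37, 7)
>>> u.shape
(37, 7)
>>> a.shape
(37, 17, 37)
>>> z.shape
(7, 7)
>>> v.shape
(7, 7)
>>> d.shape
(37, 7, 7)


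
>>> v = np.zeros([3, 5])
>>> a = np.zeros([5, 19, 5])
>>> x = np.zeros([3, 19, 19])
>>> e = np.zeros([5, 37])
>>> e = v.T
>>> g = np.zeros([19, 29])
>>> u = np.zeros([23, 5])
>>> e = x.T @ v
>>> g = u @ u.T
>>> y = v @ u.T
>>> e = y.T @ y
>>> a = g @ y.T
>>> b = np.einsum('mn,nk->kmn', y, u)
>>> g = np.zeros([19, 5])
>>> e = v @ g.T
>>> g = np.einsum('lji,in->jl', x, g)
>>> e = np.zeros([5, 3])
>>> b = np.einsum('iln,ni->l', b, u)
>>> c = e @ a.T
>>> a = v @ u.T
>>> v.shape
(3, 5)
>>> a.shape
(3, 23)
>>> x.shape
(3, 19, 19)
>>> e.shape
(5, 3)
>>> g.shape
(19, 3)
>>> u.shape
(23, 5)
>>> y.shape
(3, 23)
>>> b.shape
(3,)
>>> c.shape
(5, 23)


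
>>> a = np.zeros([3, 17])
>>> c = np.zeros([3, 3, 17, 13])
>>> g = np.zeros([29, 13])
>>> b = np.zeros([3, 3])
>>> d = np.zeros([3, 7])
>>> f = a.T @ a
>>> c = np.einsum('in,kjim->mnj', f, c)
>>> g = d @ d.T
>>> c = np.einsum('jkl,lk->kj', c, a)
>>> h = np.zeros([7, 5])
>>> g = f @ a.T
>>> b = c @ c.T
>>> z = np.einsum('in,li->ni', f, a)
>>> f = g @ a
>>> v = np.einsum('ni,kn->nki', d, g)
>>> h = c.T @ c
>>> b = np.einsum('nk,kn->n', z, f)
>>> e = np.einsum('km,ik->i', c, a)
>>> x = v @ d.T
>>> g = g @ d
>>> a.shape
(3, 17)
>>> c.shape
(17, 13)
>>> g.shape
(17, 7)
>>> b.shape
(17,)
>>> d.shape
(3, 7)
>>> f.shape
(17, 17)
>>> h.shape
(13, 13)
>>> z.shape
(17, 17)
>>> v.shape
(3, 17, 7)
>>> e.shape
(3,)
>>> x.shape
(3, 17, 3)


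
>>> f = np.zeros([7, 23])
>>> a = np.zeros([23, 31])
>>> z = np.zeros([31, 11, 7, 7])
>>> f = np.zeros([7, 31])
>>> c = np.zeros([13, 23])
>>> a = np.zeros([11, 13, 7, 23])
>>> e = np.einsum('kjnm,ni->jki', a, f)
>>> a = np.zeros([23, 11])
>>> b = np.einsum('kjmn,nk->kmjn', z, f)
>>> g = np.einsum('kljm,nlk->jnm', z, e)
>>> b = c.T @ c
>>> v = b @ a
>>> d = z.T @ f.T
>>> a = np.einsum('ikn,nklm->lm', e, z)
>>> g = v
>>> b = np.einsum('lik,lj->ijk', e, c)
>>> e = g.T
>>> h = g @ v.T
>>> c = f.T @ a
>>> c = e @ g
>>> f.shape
(7, 31)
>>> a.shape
(7, 7)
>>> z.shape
(31, 11, 7, 7)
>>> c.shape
(11, 11)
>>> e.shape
(11, 23)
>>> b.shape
(11, 23, 31)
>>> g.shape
(23, 11)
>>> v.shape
(23, 11)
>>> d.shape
(7, 7, 11, 7)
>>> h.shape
(23, 23)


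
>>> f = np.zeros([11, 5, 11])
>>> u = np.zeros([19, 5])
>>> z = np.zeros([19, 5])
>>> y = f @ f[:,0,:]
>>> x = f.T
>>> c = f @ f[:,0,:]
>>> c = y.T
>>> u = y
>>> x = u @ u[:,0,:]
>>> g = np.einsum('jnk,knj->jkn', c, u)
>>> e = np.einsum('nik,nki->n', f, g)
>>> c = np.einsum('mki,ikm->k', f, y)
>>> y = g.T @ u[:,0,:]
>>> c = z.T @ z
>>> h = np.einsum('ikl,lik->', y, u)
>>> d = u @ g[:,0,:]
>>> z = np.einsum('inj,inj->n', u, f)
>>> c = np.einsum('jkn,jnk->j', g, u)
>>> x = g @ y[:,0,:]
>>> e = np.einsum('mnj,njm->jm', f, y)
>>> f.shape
(11, 5, 11)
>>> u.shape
(11, 5, 11)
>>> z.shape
(5,)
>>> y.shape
(5, 11, 11)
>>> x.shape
(11, 11, 11)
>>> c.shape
(11,)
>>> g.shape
(11, 11, 5)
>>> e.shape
(11, 11)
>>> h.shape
()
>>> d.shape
(11, 5, 5)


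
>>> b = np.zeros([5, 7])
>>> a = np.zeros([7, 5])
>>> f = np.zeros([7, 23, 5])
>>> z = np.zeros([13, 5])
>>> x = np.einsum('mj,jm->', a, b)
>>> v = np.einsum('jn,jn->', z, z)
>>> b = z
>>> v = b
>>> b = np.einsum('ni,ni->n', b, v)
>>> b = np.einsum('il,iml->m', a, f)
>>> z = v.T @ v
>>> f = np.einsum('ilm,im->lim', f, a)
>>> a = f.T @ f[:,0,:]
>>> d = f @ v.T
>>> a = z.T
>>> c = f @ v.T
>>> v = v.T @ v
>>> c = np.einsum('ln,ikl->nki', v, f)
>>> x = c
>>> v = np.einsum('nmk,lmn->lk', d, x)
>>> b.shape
(23,)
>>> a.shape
(5, 5)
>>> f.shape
(23, 7, 5)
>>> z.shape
(5, 5)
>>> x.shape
(5, 7, 23)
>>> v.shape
(5, 13)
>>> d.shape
(23, 7, 13)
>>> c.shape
(5, 7, 23)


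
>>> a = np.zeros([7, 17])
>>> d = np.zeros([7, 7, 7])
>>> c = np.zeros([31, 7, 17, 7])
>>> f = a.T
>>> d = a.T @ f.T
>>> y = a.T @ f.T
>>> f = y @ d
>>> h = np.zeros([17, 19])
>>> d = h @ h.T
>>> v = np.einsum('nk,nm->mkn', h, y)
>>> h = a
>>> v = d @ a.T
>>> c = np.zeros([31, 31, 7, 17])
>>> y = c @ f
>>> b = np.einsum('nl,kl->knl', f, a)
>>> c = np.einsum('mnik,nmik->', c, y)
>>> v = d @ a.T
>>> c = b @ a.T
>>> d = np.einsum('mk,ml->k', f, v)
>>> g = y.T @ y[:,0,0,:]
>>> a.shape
(7, 17)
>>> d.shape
(17,)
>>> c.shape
(7, 17, 7)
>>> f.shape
(17, 17)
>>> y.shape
(31, 31, 7, 17)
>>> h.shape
(7, 17)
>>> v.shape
(17, 7)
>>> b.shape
(7, 17, 17)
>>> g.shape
(17, 7, 31, 17)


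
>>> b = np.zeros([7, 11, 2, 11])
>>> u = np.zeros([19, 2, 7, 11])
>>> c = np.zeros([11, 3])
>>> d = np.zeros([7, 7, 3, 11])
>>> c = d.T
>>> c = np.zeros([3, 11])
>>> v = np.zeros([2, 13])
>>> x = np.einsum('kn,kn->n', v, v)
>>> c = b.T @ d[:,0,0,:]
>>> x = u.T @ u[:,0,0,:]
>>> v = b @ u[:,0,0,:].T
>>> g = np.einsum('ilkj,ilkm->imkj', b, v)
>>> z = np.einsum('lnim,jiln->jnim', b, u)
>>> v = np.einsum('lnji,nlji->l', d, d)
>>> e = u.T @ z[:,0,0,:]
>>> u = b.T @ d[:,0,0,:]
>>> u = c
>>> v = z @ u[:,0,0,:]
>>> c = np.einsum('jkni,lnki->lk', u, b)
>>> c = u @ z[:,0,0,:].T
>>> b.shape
(7, 11, 2, 11)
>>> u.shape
(11, 2, 11, 11)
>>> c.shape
(11, 2, 11, 19)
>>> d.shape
(7, 7, 3, 11)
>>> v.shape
(19, 11, 2, 11)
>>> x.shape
(11, 7, 2, 11)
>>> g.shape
(7, 19, 2, 11)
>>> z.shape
(19, 11, 2, 11)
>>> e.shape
(11, 7, 2, 11)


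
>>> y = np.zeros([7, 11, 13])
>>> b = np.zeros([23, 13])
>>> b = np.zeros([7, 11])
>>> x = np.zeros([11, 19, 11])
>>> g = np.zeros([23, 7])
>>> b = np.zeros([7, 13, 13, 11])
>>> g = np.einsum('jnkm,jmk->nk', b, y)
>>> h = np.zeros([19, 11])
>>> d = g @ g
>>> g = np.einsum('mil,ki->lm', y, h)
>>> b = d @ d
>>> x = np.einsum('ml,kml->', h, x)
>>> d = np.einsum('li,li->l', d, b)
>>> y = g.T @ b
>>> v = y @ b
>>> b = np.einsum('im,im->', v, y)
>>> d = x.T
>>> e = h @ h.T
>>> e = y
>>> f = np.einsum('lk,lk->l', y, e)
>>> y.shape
(7, 13)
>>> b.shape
()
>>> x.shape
()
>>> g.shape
(13, 7)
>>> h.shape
(19, 11)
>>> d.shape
()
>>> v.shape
(7, 13)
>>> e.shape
(7, 13)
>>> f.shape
(7,)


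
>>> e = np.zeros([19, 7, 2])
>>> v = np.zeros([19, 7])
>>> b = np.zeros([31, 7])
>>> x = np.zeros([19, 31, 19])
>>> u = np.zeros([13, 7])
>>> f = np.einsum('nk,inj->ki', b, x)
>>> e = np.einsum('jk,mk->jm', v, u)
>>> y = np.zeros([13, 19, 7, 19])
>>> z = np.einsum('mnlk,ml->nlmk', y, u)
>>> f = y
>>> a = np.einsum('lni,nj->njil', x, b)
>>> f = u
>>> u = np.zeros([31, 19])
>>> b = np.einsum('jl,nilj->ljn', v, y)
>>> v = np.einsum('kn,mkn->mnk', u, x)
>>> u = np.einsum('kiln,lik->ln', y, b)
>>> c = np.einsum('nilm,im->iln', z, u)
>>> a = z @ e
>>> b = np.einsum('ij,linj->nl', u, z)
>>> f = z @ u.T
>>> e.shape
(19, 13)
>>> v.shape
(19, 19, 31)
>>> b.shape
(13, 19)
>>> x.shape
(19, 31, 19)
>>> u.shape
(7, 19)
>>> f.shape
(19, 7, 13, 7)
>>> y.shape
(13, 19, 7, 19)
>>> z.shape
(19, 7, 13, 19)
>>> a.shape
(19, 7, 13, 13)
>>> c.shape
(7, 13, 19)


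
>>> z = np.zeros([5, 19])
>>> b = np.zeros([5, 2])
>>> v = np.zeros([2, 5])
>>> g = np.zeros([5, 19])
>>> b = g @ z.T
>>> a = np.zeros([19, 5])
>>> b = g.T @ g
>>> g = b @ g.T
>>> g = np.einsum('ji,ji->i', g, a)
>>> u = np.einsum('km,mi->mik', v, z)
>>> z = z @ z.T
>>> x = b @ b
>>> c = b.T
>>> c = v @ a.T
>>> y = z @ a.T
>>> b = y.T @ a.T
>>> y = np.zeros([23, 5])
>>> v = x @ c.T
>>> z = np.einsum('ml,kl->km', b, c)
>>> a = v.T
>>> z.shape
(2, 19)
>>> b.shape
(19, 19)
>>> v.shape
(19, 2)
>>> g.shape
(5,)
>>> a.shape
(2, 19)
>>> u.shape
(5, 19, 2)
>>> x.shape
(19, 19)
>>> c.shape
(2, 19)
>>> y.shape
(23, 5)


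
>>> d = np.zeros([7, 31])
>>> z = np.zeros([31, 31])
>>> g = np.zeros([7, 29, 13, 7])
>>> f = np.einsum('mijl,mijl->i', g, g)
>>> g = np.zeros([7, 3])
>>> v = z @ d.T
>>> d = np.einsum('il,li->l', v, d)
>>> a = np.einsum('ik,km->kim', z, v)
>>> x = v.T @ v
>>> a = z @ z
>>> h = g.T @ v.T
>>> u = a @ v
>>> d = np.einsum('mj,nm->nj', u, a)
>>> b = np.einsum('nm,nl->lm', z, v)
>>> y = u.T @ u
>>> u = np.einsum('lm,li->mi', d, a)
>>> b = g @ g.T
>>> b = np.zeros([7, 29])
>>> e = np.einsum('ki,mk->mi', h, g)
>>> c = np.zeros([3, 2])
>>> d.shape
(31, 7)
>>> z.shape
(31, 31)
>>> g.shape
(7, 3)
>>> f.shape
(29,)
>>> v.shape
(31, 7)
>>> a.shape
(31, 31)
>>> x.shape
(7, 7)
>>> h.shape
(3, 31)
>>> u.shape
(7, 31)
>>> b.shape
(7, 29)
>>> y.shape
(7, 7)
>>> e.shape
(7, 31)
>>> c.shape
(3, 2)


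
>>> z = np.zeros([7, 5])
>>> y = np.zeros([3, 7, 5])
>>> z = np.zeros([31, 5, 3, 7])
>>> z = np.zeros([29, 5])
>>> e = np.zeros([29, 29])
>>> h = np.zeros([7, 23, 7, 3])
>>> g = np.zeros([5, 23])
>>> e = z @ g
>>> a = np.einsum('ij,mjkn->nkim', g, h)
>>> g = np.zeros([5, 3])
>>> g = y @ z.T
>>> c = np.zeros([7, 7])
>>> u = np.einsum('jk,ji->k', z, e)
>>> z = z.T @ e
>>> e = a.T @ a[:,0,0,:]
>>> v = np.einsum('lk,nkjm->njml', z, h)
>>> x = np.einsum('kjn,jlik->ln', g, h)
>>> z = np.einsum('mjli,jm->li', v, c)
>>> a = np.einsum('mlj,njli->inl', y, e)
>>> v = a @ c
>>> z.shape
(3, 5)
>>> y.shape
(3, 7, 5)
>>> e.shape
(7, 5, 7, 7)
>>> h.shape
(7, 23, 7, 3)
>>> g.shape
(3, 7, 29)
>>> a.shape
(7, 7, 7)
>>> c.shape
(7, 7)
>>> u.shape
(5,)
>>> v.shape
(7, 7, 7)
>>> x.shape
(23, 29)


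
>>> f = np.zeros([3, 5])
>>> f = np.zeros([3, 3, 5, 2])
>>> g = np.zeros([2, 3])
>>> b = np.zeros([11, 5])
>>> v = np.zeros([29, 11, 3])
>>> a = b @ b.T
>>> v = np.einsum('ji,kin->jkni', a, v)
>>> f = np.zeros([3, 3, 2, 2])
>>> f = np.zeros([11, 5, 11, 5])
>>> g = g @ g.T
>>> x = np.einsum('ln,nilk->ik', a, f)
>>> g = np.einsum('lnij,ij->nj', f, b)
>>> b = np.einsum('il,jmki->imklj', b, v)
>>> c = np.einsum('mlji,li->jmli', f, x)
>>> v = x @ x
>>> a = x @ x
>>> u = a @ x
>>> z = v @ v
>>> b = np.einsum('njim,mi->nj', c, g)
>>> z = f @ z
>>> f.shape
(11, 5, 11, 5)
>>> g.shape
(5, 5)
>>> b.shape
(11, 11)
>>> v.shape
(5, 5)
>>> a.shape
(5, 5)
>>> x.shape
(5, 5)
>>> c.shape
(11, 11, 5, 5)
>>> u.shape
(5, 5)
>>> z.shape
(11, 5, 11, 5)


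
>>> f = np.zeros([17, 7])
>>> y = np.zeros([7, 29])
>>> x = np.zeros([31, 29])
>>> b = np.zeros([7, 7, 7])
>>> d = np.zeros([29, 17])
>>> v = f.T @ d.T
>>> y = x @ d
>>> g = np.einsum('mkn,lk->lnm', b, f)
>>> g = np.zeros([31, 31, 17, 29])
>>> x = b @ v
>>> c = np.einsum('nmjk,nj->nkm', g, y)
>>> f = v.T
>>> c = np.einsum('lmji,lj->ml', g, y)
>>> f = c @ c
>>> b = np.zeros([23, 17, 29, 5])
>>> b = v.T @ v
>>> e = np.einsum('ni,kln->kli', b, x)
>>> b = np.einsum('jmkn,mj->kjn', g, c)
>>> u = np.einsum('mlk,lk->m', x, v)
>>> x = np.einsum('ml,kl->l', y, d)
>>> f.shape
(31, 31)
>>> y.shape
(31, 17)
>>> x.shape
(17,)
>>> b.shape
(17, 31, 29)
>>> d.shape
(29, 17)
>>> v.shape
(7, 29)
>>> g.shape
(31, 31, 17, 29)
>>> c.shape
(31, 31)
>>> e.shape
(7, 7, 29)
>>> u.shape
(7,)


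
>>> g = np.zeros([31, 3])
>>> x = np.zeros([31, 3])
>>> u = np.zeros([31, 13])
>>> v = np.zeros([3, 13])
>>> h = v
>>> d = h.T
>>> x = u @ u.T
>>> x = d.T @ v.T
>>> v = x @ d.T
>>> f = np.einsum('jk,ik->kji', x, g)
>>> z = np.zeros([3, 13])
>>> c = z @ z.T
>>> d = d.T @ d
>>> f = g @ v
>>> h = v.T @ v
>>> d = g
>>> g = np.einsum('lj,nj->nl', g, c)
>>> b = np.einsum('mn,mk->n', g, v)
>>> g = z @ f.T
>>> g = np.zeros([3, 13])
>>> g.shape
(3, 13)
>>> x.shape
(3, 3)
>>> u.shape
(31, 13)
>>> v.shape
(3, 13)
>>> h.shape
(13, 13)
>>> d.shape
(31, 3)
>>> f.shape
(31, 13)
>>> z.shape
(3, 13)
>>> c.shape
(3, 3)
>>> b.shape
(31,)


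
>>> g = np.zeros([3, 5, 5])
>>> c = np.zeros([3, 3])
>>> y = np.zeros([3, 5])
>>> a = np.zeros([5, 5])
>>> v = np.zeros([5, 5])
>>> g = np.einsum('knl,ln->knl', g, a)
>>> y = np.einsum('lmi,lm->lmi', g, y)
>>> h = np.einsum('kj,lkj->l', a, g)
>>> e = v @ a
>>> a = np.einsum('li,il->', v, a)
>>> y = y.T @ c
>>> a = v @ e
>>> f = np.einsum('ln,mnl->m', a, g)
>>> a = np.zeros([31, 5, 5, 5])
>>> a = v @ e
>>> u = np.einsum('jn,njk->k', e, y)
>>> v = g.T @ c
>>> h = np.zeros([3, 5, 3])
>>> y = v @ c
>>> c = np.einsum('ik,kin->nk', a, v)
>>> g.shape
(3, 5, 5)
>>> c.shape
(3, 5)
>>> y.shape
(5, 5, 3)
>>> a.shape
(5, 5)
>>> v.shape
(5, 5, 3)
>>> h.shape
(3, 5, 3)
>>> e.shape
(5, 5)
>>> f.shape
(3,)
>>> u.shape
(3,)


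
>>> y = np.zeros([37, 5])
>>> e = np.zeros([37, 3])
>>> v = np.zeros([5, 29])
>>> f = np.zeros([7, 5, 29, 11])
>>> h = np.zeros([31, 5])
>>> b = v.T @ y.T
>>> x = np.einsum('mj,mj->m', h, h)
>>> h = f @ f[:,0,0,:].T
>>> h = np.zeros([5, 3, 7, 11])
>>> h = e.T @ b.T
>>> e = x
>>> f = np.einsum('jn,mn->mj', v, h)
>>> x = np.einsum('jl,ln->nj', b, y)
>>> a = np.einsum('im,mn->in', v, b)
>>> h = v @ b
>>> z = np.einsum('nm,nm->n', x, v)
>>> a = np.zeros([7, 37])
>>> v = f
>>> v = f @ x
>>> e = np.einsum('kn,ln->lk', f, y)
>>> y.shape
(37, 5)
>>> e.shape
(37, 3)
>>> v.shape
(3, 29)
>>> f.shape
(3, 5)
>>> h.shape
(5, 37)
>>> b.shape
(29, 37)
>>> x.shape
(5, 29)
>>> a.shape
(7, 37)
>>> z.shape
(5,)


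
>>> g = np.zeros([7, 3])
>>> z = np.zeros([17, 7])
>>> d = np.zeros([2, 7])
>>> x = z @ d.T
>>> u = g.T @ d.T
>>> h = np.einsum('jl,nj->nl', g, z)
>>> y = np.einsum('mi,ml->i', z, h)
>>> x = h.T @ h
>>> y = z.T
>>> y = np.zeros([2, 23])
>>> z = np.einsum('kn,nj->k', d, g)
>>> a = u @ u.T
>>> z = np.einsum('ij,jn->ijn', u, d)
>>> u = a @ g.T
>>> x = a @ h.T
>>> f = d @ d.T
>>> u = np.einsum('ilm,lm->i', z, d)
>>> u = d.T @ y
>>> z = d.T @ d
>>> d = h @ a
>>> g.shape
(7, 3)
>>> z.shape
(7, 7)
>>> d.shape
(17, 3)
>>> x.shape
(3, 17)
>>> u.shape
(7, 23)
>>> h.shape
(17, 3)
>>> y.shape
(2, 23)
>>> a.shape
(3, 3)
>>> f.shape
(2, 2)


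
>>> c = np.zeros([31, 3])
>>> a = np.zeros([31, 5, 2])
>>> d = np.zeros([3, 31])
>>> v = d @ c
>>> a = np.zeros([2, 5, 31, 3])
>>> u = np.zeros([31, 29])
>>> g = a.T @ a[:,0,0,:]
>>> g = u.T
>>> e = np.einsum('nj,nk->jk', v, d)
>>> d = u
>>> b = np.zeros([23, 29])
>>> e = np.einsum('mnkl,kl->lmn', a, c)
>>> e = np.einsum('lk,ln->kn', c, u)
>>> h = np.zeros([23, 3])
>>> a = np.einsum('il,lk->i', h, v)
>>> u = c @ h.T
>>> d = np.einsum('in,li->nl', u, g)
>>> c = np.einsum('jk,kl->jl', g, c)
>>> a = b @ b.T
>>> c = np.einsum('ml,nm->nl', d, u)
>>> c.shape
(31, 29)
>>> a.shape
(23, 23)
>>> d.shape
(23, 29)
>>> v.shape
(3, 3)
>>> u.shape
(31, 23)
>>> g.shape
(29, 31)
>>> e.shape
(3, 29)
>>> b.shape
(23, 29)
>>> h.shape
(23, 3)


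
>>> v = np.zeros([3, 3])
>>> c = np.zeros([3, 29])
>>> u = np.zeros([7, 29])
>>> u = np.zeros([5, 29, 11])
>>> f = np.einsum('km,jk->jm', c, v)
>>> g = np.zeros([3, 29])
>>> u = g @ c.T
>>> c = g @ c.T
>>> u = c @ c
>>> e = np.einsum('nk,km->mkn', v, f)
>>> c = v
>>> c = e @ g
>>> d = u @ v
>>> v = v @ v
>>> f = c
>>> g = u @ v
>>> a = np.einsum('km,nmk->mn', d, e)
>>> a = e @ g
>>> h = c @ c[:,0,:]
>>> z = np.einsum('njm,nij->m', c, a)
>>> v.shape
(3, 3)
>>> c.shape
(29, 3, 29)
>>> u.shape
(3, 3)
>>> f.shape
(29, 3, 29)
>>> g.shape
(3, 3)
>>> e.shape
(29, 3, 3)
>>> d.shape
(3, 3)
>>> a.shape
(29, 3, 3)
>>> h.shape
(29, 3, 29)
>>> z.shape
(29,)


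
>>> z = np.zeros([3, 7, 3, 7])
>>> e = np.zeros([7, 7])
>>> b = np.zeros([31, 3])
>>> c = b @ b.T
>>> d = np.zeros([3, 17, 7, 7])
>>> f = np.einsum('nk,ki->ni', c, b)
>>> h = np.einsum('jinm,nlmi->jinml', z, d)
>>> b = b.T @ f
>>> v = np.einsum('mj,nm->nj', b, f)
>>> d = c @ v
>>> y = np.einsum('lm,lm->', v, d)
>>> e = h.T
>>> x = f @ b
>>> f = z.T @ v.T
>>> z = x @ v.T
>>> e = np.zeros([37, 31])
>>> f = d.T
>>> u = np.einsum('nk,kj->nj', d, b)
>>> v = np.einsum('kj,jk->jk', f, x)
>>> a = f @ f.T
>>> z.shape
(31, 31)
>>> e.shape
(37, 31)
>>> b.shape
(3, 3)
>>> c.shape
(31, 31)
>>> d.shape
(31, 3)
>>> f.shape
(3, 31)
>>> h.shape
(3, 7, 3, 7, 17)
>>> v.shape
(31, 3)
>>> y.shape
()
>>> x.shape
(31, 3)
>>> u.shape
(31, 3)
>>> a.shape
(3, 3)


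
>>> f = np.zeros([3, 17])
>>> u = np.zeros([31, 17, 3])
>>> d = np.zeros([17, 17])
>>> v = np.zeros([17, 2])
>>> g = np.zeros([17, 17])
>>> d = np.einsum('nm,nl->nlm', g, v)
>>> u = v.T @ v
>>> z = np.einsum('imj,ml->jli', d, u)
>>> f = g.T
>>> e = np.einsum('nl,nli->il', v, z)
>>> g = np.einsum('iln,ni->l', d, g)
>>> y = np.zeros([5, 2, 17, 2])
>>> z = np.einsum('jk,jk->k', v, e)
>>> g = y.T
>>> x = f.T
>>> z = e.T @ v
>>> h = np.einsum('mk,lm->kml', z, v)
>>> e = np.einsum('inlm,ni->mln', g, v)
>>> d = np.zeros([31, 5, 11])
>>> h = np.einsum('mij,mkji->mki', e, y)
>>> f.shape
(17, 17)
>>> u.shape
(2, 2)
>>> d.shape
(31, 5, 11)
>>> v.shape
(17, 2)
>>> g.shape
(2, 17, 2, 5)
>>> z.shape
(2, 2)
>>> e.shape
(5, 2, 17)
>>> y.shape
(5, 2, 17, 2)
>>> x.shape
(17, 17)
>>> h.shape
(5, 2, 2)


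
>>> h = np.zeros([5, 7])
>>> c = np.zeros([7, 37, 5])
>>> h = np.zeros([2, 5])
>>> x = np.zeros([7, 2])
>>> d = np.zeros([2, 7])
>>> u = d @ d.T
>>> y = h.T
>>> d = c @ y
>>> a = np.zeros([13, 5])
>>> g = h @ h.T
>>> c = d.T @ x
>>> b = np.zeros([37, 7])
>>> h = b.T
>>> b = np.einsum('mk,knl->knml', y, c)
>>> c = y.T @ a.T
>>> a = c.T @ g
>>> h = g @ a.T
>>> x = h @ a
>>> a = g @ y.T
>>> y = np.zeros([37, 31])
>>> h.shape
(2, 13)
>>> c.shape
(2, 13)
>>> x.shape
(2, 2)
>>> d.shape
(7, 37, 2)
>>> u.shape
(2, 2)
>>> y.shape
(37, 31)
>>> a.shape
(2, 5)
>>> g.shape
(2, 2)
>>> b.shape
(2, 37, 5, 2)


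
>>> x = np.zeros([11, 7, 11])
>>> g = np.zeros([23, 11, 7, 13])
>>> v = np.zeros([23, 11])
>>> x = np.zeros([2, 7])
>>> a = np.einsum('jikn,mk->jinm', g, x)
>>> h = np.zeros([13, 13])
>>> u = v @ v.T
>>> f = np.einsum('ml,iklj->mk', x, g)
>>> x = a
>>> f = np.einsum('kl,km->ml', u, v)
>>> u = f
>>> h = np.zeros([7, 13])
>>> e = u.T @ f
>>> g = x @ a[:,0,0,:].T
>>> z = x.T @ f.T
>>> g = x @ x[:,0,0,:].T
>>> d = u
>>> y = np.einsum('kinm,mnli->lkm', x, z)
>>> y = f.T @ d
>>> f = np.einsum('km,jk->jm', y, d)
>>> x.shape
(23, 11, 13, 2)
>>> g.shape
(23, 11, 13, 23)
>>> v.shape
(23, 11)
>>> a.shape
(23, 11, 13, 2)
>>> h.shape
(7, 13)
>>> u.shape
(11, 23)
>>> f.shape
(11, 23)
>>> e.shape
(23, 23)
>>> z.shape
(2, 13, 11, 11)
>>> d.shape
(11, 23)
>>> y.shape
(23, 23)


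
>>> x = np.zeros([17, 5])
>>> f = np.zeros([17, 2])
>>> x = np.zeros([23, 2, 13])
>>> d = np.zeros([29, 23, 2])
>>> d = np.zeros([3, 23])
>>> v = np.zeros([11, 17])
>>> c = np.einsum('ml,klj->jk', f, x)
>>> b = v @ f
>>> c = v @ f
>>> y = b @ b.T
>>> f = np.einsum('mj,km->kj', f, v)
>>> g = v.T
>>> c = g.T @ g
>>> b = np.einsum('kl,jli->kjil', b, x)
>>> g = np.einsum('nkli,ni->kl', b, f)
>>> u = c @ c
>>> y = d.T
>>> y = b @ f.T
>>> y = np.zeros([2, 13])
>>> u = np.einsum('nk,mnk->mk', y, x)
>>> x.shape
(23, 2, 13)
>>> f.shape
(11, 2)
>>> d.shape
(3, 23)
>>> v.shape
(11, 17)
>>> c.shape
(11, 11)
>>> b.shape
(11, 23, 13, 2)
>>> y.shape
(2, 13)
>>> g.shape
(23, 13)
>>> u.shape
(23, 13)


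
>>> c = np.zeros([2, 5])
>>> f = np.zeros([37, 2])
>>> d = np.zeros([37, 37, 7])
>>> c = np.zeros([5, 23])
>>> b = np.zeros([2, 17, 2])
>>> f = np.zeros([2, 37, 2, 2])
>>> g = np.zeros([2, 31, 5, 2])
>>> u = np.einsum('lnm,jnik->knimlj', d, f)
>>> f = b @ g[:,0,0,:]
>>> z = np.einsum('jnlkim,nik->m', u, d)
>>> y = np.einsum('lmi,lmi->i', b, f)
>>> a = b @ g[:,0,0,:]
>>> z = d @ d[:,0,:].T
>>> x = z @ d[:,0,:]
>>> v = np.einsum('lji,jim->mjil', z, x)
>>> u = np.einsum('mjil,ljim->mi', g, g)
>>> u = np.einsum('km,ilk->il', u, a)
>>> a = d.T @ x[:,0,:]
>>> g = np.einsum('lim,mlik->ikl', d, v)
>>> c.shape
(5, 23)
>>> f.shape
(2, 17, 2)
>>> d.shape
(37, 37, 7)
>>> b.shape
(2, 17, 2)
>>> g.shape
(37, 37, 37)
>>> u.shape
(2, 17)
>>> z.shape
(37, 37, 37)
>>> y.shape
(2,)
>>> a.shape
(7, 37, 7)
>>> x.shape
(37, 37, 7)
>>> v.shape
(7, 37, 37, 37)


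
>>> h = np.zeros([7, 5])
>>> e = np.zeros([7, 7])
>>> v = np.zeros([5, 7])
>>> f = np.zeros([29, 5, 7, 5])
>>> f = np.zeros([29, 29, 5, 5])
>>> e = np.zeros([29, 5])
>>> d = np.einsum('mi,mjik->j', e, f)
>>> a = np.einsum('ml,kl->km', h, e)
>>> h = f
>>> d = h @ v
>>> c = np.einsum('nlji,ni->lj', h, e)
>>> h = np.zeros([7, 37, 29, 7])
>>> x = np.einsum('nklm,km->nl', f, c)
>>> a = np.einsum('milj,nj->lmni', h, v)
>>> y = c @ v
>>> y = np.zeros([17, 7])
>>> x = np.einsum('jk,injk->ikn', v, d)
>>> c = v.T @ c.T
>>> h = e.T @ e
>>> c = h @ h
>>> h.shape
(5, 5)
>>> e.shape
(29, 5)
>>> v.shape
(5, 7)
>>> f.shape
(29, 29, 5, 5)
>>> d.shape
(29, 29, 5, 7)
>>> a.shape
(29, 7, 5, 37)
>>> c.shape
(5, 5)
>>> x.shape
(29, 7, 29)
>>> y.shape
(17, 7)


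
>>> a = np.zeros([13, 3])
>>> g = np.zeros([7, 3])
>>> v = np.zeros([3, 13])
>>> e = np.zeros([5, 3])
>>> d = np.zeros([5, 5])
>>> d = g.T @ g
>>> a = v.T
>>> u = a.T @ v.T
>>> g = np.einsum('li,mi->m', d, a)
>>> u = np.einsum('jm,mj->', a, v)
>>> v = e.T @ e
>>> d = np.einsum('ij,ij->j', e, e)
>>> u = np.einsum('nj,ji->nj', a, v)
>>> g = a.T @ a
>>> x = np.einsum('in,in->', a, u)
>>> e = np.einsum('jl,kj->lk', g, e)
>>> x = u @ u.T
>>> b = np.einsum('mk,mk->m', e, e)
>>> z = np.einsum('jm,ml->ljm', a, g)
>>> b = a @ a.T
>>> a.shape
(13, 3)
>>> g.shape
(3, 3)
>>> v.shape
(3, 3)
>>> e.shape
(3, 5)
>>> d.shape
(3,)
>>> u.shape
(13, 3)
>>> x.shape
(13, 13)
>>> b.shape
(13, 13)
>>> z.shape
(3, 13, 3)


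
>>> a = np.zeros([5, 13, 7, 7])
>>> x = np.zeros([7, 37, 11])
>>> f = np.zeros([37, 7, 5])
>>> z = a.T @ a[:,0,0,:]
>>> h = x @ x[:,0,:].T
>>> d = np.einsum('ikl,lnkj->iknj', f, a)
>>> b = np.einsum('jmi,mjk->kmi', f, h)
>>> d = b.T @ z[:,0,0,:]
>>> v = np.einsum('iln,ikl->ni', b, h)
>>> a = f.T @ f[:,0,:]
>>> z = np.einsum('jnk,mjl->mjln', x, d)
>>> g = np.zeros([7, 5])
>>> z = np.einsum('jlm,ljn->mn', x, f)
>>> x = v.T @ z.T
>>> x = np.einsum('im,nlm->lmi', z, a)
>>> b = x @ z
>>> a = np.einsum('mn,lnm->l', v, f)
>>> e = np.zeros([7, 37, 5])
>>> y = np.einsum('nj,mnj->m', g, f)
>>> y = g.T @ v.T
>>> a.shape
(37,)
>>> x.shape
(7, 5, 11)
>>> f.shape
(37, 7, 5)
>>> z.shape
(11, 5)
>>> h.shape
(7, 37, 7)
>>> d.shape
(5, 7, 7)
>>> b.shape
(7, 5, 5)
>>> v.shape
(5, 7)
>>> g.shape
(7, 5)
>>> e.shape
(7, 37, 5)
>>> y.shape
(5, 5)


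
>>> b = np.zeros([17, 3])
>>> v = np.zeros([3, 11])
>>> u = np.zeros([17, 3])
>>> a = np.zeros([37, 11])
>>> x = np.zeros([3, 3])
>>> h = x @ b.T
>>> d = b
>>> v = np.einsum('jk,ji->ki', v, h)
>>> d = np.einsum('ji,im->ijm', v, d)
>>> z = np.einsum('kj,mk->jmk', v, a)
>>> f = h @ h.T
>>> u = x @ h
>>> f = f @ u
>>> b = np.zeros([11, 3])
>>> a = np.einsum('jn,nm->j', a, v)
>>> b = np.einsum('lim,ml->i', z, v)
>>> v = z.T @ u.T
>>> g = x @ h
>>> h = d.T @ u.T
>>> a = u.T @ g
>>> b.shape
(37,)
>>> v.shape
(11, 37, 3)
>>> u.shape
(3, 17)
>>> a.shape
(17, 17)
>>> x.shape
(3, 3)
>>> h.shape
(3, 11, 3)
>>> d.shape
(17, 11, 3)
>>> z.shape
(17, 37, 11)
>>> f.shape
(3, 17)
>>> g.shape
(3, 17)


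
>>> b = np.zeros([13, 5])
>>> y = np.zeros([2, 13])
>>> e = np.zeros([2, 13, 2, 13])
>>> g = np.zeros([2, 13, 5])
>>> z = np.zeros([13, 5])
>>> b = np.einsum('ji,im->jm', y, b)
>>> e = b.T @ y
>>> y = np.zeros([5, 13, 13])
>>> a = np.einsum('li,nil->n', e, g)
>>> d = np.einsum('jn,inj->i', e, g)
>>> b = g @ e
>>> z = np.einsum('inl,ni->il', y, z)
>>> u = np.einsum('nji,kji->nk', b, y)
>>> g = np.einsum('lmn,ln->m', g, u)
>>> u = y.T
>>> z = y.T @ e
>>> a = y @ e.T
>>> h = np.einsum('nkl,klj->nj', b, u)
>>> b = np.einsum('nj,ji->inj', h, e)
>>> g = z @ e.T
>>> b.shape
(13, 2, 5)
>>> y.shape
(5, 13, 13)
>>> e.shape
(5, 13)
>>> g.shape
(13, 13, 5)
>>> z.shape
(13, 13, 13)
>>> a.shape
(5, 13, 5)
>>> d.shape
(2,)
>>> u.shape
(13, 13, 5)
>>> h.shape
(2, 5)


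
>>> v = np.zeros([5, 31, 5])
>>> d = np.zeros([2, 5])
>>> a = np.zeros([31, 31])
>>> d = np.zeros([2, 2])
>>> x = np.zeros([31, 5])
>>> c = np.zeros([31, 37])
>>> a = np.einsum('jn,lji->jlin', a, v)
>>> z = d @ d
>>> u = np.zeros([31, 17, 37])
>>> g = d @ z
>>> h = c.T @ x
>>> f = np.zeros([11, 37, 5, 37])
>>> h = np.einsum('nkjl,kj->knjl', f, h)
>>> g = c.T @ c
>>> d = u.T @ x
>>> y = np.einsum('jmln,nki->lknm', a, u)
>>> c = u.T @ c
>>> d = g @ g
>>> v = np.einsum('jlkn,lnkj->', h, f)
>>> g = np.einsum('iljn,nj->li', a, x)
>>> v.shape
()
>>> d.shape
(37, 37)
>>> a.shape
(31, 5, 5, 31)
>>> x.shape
(31, 5)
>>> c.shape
(37, 17, 37)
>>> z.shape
(2, 2)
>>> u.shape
(31, 17, 37)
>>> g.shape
(5, 31)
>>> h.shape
(37, 11, 5, 37)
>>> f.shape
(11, 37, 5, 37)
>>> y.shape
(5, 17, 31, 5)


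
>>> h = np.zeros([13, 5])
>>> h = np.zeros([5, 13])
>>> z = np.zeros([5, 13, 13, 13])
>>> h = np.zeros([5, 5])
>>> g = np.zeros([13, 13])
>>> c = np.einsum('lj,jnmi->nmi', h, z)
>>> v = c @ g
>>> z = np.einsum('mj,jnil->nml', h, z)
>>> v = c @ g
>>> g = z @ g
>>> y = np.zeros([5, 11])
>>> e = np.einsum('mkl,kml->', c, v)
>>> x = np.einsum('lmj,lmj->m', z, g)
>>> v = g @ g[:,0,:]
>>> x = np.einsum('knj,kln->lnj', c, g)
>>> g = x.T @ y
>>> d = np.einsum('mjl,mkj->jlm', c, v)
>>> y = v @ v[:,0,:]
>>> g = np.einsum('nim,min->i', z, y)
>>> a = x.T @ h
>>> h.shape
(5, 5)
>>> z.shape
(13, 5, 13)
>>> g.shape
(5,)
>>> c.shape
(13, 13, 13)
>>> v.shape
(13, 5, 13)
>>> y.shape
(13, 5, 13)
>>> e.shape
()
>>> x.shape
(5, 13, 13)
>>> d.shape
(13, 13, 13)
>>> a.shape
(13, 13, 5)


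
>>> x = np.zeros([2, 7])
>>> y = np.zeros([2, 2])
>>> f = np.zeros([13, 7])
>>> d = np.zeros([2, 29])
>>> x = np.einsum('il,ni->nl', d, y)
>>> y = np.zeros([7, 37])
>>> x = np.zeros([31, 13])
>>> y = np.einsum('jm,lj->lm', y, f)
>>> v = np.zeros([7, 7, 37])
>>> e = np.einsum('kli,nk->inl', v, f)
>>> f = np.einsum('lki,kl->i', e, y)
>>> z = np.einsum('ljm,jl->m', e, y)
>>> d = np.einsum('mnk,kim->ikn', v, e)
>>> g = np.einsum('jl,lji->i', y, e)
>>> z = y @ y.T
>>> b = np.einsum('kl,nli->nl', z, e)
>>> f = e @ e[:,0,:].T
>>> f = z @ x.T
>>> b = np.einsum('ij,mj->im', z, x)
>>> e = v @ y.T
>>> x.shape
(31, 13)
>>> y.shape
(13, 37)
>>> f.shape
(13, 31)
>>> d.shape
(13, 37, 7)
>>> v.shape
(7, 7, 37)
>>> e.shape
(7, 7, 13)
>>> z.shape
(13, 13)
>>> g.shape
(7,)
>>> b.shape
(13, 31)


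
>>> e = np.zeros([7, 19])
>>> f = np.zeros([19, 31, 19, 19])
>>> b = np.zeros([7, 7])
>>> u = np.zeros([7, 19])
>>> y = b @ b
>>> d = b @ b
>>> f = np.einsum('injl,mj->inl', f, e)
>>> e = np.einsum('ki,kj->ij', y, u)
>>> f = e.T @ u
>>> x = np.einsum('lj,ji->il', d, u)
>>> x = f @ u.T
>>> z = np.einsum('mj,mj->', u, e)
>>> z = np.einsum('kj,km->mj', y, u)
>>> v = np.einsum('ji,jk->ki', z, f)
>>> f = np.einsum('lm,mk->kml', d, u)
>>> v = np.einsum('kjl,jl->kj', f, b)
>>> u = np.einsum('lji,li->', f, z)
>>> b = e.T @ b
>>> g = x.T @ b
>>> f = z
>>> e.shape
(7, 19)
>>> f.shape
(19, 7)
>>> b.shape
(19, 7)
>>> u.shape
()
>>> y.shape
(7, 7)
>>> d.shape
(7, 7)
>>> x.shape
(19, 7)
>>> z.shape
(19, 7)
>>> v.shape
(19, 7)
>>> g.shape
(7, 7)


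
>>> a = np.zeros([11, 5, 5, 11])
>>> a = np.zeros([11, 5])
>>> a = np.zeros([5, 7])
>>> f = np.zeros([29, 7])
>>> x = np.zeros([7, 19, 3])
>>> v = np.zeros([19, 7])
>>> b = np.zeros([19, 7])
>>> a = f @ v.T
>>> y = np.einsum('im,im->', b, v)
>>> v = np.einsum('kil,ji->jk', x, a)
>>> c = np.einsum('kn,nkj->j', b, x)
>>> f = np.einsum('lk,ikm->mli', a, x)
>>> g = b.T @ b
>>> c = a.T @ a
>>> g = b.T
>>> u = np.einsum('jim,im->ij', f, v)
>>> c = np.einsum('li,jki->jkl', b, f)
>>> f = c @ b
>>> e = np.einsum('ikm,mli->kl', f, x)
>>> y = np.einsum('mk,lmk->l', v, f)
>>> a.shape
(29, 19)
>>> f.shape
(3, 29, 7)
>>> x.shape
(7, 19, 3)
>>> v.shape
(29, 7)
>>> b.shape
(19, 7)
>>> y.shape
(3,)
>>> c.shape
(3, 29, 19)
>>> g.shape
(7, 19)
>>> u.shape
(29, 3)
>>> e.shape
(29, 19)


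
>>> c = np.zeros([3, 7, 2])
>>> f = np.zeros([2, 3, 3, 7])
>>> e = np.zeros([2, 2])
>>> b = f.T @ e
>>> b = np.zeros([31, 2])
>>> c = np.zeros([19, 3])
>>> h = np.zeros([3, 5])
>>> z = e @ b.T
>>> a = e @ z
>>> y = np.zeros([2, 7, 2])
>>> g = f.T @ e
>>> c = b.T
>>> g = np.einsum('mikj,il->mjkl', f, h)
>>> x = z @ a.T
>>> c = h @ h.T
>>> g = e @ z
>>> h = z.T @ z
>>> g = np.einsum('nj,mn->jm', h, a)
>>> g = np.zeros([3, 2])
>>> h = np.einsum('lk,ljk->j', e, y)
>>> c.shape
(3, 3)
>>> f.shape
(2, 3, 3, 7)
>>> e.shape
(2, 2)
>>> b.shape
(31, 2)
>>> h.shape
(7,)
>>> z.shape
(2, 31)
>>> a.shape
(2, 31)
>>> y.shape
(2, 7, 2)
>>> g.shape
(3, 2)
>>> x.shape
(2, 2)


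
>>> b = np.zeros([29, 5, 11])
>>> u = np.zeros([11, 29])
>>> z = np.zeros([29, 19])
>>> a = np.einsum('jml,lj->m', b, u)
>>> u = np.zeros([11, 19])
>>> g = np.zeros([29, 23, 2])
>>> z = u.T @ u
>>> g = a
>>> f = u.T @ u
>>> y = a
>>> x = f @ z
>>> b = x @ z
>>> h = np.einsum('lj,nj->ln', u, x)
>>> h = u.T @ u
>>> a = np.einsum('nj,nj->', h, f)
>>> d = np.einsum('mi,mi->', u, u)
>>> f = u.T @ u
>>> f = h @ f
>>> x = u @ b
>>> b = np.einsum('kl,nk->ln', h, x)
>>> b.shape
(19, 11)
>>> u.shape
(11, 19)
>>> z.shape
(19, 19)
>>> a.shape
()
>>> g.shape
(5,)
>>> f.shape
(19, 19)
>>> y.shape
(5,)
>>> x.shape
(11, 19)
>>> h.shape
(19, 19)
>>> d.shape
()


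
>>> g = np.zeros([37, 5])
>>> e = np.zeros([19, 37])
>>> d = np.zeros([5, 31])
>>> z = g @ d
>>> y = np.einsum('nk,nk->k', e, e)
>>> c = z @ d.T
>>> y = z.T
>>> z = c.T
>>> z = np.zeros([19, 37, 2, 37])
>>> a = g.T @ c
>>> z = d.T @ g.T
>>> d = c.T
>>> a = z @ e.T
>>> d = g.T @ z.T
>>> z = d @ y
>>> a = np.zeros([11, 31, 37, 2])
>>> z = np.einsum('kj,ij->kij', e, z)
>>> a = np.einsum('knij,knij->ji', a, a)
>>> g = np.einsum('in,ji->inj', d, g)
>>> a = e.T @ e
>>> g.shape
(5, 31, 37)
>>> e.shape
(19, 37)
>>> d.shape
(5, 31)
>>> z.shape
(19, 5, 37)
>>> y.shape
(31, 37)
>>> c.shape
(37, 5)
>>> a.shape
(37, 37)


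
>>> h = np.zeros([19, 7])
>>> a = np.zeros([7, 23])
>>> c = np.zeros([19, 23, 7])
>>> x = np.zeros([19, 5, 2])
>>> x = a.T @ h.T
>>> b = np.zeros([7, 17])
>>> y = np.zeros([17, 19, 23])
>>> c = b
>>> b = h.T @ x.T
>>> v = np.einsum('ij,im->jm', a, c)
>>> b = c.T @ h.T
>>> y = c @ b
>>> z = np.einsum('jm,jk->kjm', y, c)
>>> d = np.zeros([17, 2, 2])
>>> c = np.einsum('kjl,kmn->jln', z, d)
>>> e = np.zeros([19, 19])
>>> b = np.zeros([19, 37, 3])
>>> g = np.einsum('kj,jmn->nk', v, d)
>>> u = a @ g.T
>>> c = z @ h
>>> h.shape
(19, 7)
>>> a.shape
(7, 23)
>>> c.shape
(17, 7, 7)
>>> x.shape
(23, 19)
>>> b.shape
(19, 37, 3)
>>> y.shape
(7, 19)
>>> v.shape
(23, 17)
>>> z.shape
(17, 7, 19)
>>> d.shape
(17, 2, 2)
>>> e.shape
(19, 19)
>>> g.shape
(2, 23)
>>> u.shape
(7, 2)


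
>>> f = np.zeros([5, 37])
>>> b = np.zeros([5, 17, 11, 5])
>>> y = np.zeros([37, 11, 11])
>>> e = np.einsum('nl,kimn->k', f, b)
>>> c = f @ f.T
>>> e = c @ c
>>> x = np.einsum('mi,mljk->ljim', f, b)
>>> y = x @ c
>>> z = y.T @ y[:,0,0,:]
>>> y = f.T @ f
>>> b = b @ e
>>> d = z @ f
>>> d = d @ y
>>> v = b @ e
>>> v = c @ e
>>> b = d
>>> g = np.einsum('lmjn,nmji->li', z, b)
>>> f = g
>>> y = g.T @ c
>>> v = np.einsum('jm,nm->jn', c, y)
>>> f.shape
(5, 37)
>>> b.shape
(5, 37, 11, 37)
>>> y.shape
(37, 5)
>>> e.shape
(5, 5)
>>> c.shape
(5, 5)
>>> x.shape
(17, 11, 37, 5)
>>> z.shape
(5, 37, 11, 5)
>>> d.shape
(5, 37, 11, 37)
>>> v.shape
(5, 37)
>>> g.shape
(5, 37)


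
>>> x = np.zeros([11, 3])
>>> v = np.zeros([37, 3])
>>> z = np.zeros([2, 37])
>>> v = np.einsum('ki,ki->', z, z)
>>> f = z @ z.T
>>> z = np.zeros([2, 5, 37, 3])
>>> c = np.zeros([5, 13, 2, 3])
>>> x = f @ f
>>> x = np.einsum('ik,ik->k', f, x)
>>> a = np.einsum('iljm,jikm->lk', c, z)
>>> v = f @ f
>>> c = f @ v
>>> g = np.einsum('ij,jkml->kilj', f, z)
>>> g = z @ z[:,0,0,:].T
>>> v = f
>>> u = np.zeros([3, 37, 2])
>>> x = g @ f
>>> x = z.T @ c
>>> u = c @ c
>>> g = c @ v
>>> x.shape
(3, 37, 5, 2)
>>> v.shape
(2, 2)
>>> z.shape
(2, 5, 37, 3)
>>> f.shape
(2, 2)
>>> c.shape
(2, 2)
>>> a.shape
(13, 37)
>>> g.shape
(2, 2)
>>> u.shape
(2, 2)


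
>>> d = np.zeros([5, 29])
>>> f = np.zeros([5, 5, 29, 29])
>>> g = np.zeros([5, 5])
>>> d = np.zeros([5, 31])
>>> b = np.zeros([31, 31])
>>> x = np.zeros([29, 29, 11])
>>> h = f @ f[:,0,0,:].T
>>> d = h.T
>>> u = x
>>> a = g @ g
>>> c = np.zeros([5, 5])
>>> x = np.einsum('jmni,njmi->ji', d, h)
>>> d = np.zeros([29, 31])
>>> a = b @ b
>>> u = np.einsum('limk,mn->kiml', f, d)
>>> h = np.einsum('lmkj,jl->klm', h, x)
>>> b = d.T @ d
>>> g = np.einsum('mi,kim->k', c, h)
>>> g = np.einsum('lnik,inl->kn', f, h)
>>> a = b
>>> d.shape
(29, 31)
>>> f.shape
(5, 5, 29, 29)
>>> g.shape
(29, 5)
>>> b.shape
(31, 31)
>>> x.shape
(5, 5)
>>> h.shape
(29, 5, 5)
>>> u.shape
(29, 5, 29, 5)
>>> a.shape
(31, 31)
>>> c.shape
(5, 5)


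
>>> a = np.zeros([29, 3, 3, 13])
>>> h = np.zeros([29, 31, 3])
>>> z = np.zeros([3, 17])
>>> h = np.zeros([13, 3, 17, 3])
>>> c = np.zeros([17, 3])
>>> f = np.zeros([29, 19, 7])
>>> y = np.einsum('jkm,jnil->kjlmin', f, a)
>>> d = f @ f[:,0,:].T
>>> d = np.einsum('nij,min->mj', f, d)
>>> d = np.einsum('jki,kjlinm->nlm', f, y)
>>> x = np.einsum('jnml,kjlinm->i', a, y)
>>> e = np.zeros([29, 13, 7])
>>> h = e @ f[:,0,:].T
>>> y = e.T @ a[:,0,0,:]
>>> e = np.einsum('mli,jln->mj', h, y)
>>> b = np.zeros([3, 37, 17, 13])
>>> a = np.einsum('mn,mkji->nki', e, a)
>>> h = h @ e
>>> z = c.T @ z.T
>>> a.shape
(7, 3, 13)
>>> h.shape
(29, 13, 7)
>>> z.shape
(3, 3)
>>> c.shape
(17, 3)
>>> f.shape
(29, 19, 7)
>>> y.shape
(7, 13, 13)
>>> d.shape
(3, 13, 3)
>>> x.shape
(7,)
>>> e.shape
(29, 7)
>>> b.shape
(3, 37, 17, 13)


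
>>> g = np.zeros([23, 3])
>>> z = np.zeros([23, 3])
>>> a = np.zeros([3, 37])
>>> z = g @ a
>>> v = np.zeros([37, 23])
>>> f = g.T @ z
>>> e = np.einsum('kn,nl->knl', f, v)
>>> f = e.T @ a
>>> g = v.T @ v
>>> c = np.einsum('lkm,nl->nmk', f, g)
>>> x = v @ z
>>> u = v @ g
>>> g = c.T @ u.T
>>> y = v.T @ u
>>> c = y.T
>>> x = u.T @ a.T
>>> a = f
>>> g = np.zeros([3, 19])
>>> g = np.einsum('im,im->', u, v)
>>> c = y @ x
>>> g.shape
()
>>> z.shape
(23, 37)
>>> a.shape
(23, 37, 37)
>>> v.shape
(37, 23)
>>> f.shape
(23, 37, 37)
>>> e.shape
(3, 37, 23)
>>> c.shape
(23, 3)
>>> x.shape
(23, 3)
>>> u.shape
(37, 23)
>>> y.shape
(23, 23)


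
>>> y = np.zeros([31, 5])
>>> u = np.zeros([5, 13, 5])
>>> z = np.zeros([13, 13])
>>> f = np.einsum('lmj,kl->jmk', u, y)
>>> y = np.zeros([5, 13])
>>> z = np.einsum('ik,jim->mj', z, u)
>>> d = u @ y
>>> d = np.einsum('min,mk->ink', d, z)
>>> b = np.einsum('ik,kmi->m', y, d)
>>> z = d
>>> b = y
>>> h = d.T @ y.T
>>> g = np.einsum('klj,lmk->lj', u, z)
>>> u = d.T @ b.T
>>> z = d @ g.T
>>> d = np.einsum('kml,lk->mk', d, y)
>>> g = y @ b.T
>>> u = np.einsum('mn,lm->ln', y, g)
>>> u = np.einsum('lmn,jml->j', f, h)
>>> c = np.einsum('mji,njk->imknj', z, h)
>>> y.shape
(5, 13)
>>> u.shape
(5,)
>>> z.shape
(13, 13, 13)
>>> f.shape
(5, 13, 31)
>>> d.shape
(13, 13)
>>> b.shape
(5, 13)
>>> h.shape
(5, 13, 5)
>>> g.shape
(5, 5)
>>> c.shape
(13, 13, 5, 5, 13)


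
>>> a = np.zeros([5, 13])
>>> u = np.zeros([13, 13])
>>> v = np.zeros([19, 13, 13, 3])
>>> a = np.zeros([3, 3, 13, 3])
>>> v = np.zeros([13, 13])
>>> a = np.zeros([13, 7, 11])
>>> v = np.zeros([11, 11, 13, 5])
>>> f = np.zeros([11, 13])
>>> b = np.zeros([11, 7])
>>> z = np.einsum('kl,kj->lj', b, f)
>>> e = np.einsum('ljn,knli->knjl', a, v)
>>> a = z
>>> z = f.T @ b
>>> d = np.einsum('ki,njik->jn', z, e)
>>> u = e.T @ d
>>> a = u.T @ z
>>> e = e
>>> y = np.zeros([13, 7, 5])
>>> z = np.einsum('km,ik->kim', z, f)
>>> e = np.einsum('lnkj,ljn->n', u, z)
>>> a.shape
(11, 11, 7, 7)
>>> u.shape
(13, 7, 11, 11)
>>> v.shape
(11, 11, 13, 5)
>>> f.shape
(11, 13)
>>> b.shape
(11, 7)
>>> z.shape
(13, 11, 7)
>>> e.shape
(7,)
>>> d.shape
(11, 11)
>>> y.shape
(13, 7, 5)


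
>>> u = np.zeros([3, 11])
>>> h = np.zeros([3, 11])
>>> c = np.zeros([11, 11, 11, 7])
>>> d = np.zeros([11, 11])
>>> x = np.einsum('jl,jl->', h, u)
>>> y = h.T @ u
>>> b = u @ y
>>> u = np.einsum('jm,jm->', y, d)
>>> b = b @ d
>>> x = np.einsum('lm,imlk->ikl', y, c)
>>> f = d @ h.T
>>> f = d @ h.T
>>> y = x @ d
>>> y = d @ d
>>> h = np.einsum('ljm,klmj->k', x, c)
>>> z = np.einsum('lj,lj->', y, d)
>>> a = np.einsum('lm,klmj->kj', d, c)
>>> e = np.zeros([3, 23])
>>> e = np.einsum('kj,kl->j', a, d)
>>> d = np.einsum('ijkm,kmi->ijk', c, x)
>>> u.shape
()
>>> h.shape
(11,)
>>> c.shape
(11, 11, 11, 7)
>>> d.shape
(11, 11, 11)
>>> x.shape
(11, 7, 11)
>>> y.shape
(11, 11)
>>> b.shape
(3, 11)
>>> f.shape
(11, 3)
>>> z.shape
()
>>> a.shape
(11, 7)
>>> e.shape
(7,)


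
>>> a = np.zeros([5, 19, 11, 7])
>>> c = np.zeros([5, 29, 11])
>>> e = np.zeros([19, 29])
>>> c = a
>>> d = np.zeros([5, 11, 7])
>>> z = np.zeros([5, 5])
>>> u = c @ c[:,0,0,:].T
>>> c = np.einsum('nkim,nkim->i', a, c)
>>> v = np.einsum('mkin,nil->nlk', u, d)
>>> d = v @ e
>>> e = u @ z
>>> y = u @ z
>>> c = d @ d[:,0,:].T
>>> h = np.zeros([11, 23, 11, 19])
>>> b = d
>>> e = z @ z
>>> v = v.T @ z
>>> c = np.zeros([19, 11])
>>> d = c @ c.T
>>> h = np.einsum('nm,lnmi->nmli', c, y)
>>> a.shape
(5, 19, 11, 7)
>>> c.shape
(19, 11)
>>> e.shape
(5, 5)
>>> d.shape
(19, 19)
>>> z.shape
(5, 5)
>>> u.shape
(5, 19, 11, 5)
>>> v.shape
(19, 7, 5)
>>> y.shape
(5, 19, 11, 5)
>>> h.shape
(19, 11, 5, 5)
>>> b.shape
(5, 7, 29)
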